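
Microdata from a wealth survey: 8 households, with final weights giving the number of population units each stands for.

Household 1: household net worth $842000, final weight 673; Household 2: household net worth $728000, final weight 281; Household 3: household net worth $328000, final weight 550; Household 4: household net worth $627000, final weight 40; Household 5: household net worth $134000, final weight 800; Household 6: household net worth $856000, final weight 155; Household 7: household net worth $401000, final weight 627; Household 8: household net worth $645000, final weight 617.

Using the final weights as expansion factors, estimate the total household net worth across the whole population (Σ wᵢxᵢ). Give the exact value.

Weighted total = 842000×673 + 728000×281 + 328000×550 + 627000×40 + 134000×800 + 856000×155 + 401000×627 + 645000×617
  = 566666000 + 204568000 + 180400000 + 25080000 + 107200000 + 132680000 + 251427000 + 397965000 = 1865986000

1865986000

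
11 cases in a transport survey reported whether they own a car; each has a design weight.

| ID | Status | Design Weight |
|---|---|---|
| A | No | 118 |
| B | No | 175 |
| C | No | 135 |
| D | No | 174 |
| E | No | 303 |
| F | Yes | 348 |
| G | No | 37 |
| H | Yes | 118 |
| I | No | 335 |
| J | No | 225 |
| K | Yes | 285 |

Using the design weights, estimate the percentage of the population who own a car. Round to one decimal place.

Sum of weights for 'Yes' = 348 + 118 + 285 = 751
Total weight = 118 + 175 + 135 + 174 + 303 + 348 + 37 + 118 + 335 + 225 + 285 = 2253
Weighted proportion = 751 / 2253 = 0.33333333 → 33.333333%

33.3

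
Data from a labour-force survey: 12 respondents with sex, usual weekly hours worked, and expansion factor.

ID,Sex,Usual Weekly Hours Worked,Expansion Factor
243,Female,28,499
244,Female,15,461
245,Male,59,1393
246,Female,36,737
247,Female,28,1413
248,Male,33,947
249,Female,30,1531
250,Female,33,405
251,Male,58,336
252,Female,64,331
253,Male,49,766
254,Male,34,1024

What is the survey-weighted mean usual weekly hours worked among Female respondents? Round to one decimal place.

31.1

Female rows: 243, 244, 246, 247, 249, 250, 252
Weighted sum = 28×499 + 15×461 + 36×737 + 28×1413 + 30×1531 + 33×405 + 64×331
  = 167462
Sum of weights = 499 + 461 + 737 + 1413 + 1531 + 405 + 331 = 5377
Weighted mean = 167462 / 5377 = 31.144132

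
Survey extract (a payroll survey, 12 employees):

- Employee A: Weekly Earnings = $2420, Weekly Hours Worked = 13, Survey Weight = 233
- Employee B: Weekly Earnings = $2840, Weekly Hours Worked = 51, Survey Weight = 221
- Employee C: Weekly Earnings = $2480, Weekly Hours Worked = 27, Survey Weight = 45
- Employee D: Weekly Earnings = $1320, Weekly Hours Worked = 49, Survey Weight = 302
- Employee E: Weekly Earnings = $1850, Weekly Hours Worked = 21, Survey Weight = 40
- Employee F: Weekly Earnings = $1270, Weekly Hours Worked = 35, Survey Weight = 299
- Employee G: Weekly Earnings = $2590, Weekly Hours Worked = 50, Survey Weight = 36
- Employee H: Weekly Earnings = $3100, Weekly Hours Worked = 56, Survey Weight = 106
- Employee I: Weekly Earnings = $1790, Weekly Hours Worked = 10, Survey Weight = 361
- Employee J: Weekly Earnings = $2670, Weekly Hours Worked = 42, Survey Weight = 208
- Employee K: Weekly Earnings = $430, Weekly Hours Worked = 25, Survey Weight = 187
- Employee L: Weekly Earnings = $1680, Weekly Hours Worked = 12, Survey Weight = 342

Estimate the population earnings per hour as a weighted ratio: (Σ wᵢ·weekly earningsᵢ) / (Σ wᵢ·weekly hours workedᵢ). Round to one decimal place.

62.9

Σ wᵢ·y = 2420×233 + 2840×221 + 2480×45 + 1320×302 + 1850×40 + 1270×299 + 2590×36 + 3100×106 + 1790×361 + 2670×208 + 430×187 + 1680×342
  = 563860 + 627640 + 111600 + 398640 + 74000 + 379730 + 93240 + 328600 + 646190 + 555360 + 80410 + 574560 = 4433830
Σ wᵢ·x = 70479
Ratio = 4433830 / 70479 = 62.909945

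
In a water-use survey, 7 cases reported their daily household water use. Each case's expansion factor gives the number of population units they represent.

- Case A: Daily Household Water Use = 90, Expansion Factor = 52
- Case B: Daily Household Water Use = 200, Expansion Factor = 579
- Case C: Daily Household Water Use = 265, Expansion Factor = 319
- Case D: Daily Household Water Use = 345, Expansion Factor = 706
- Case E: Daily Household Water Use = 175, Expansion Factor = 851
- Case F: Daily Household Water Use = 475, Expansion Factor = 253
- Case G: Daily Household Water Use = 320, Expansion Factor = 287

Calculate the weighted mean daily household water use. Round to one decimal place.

265.7

Weighted sum = 90×52 + 200×579 + 265×319 + 345×706 + 175×851 + 475×253 + 320×287
  = 4680 + 115800 + 84535 + 243570 + 148925 + 120175 + 91840 = 809525
Sum of weights = 3047
Weighted mean = 809525 / 3047 = 265.67936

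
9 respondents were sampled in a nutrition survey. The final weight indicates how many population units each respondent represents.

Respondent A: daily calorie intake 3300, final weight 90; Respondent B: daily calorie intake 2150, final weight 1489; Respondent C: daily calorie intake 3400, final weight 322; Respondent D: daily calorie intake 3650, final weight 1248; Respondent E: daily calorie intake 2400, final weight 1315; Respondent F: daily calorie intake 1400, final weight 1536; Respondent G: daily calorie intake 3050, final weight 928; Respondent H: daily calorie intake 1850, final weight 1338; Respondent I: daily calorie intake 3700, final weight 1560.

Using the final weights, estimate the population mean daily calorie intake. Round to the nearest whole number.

Weighted sum = 3300×90 + 2150×1489 + 3400×322 + 3650×1248 + 2400×1315 + 1400×1536 + 3050×928 + 1850×1338 + 3700×1560
  = 25532450
Sum of weights = 90 + 1489 + 322 + 1248 + 1315 + 1536 + 928 + 1338 + 1560 = 9826
Weighted mean = 25532450 / 9826 = 2598.4582

2598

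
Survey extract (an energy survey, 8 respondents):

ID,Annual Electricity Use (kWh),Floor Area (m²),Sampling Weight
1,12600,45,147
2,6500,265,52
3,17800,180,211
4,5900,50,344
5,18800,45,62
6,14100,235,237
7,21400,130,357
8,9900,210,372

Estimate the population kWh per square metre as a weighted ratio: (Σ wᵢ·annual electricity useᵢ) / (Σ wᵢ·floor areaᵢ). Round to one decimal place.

92.1

Σ wᵢ·y = 12600×147 + 6500×52 + 17800×211 + 5900×344 + 18800×62 + 14100×237 + 21400×357 + 9900×372
  = 23805500
Σ wᵢ·x = 45×147 + 265×52 + 180×211 + 50×344 + 45×62 + 235×237 + 130×357 + 210×372
  = 258590
Ratio = 23805500 / 258590 = 92.058858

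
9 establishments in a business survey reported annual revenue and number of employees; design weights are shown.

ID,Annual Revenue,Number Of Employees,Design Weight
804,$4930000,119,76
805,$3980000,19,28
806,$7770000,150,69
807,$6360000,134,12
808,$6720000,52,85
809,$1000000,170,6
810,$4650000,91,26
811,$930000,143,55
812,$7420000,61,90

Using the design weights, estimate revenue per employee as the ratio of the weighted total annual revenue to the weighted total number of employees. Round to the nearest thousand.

59000

Σ wᵢ·y = 4930000×76 + 3980000×28 + 7770000×69 + 6360000×12 + 6720000×85 + 1000000×6 + 4650000×26 + 930000×55 + 7420000×90
  = 2515620000
Σ wᵢ·x = 119×76 + 19×28 + 150×69 + 134×12 + 52×85 + 170×6 + 91×26 + 143×55 + 61×90
  = 42695
Ratio = 2515620000 / 42695 = 58920.717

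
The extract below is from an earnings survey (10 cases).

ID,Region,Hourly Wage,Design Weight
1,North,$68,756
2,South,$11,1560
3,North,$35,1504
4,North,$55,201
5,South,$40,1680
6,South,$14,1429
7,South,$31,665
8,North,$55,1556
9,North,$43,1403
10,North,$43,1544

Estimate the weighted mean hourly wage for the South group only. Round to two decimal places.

23.43

South rows: 2, 5, 6, 7
Weighted sum = 124981
Sum of weights = 1560 + 1680 + 1429 + 665 = 5334
Weighted mean = 124981 / 5334 = 23.431009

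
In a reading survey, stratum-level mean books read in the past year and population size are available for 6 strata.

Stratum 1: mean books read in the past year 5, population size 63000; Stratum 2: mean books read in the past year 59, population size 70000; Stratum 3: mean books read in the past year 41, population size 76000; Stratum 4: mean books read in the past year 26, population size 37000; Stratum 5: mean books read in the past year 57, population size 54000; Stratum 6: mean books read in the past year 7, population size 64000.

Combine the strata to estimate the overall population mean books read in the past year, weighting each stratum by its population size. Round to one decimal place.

33.1

Σ Nₕ·x̄ₕ = 5×63000 + 59×70000 + 41×76000 + 26×37000 + 57×54000 + 7×64000
  = 315000 + 4130000 + 3116000 + 962000 + 3078000 + 448000 = 12049000
Σ Nₕ = 364000
Overall mean = 12049000 / 364000 = 33.101648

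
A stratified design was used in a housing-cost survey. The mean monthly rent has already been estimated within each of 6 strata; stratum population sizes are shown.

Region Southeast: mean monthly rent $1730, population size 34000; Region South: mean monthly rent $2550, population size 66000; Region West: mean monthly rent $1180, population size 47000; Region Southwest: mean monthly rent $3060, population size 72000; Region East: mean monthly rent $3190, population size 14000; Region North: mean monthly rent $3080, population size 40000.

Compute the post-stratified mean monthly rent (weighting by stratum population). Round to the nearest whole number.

Σ Nₕ·x̄ₕ = 1730×34000 + 2550×66000 + 1180×47000 + 3060×72000 + 3190×14000 + 3080×40000
  = 58820000 + 168300000 + 55460000 + 220320000 + 44660000 + 123200000 = 670760000
Σ Nₕ = 273000
Overall mean = 670760000 / 273000 = 2456.9963

2457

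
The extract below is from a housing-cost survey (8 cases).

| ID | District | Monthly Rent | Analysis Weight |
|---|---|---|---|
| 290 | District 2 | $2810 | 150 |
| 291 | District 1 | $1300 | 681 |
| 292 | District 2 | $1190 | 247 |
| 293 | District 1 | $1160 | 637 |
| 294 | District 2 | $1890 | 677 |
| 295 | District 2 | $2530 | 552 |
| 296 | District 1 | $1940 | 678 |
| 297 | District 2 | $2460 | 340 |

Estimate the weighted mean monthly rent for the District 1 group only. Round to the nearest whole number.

1473

District 1 rows: 291, 293, 296
Weighted sum = 1300×681 + 1160×637 + 1940×678
  = 885300 + 738920 + 1315320 = 2939540
Sum of weights = 681 + 637 + 678 = 1996
Weighted mean = 2939540 / 1996 = 1472.7154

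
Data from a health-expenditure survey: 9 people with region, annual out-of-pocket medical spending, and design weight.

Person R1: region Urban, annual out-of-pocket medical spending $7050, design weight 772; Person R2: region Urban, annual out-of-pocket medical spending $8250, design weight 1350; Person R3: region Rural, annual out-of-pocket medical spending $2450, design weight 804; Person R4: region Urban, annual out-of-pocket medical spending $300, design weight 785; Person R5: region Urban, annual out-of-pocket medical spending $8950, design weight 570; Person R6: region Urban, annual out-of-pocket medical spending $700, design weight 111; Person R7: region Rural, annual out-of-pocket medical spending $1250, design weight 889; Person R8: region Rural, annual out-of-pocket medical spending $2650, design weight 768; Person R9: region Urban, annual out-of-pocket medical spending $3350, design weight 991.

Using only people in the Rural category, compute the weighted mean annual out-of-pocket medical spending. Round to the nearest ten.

2080

Rural rows: R3, R7, R8
Weighted sum = 2450×804 + 1250×889 + 2650×768
  = 1969800 + 1111250 + 2035200 = 5116250
Sum of weights = 2461
Weighted mean = 5116250 / 2461 = 2078.9313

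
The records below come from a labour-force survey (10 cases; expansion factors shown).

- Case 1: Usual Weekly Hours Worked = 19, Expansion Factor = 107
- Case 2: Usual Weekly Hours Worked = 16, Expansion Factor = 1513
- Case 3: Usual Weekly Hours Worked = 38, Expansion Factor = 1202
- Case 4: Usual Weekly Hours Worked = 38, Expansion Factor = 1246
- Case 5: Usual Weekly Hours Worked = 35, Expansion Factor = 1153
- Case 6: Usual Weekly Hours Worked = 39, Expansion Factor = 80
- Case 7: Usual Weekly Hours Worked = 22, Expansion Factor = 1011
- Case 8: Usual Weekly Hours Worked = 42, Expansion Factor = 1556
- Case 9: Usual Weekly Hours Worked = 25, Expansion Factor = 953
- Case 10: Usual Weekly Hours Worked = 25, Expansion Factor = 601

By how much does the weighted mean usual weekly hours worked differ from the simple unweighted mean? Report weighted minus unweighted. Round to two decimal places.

Unweighted sum = 19 + 16 + 38 + 38 + 35 + 39 + 22 + 42 + 25 + 25 = 299
Unweighted mean = 299 / 10 = 29.9
Weighted sum = 19×107 + 16×1513 + 38×1202 + 38×1246 + 35×1153 + 39×80 + 22×1011 + 42×1556 + 25×953 + 25×601
  = 2033 + 24208 + 45676 + 47348 + 40355 + 3120 + 22242 + 65352 + 23825 + 15025 = 289184
Sum of weights = 107 + 1513 + 1202 + 1246 + 1153 + 80 + 1011 + 1556 + 953 + 601 = 9422
Weighted mean = 289184 / 9422 = 30.692422
Difference (weighted minus unweighted) = 0.79242199

0.79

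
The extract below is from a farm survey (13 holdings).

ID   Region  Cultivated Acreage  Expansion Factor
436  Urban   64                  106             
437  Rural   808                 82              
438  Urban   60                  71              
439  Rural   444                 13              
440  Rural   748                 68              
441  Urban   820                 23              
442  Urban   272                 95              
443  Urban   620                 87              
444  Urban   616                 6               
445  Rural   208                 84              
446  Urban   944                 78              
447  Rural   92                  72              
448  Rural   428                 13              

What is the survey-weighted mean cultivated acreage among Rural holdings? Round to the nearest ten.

Rural rows: 437, 439, 440, 445, 447, 448
Weighted sum = 808×82 + 444×13 + 748×68 + 208×84 + 92×72 + 428×13
  = 66256 + 5772 + 50864 + 17472 + 6624 + 5564 = 152552
Sum of weights = 82 + 13 + 68 + 84 + 72 + 13 = 332
Weighted mean = 152552 / 332 = 459.49398

460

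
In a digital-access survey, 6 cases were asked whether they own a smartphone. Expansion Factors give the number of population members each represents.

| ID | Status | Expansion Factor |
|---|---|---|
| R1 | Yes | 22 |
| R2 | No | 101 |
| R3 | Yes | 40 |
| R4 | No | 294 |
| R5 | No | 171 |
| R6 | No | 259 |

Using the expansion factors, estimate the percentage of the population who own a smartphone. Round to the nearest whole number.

7

Sum of weights for 'Yes' = 22 + 40 = 62
Total weight = 887
Weighted proportion = 62 / 887 = 0.069898534 → 6.9898534%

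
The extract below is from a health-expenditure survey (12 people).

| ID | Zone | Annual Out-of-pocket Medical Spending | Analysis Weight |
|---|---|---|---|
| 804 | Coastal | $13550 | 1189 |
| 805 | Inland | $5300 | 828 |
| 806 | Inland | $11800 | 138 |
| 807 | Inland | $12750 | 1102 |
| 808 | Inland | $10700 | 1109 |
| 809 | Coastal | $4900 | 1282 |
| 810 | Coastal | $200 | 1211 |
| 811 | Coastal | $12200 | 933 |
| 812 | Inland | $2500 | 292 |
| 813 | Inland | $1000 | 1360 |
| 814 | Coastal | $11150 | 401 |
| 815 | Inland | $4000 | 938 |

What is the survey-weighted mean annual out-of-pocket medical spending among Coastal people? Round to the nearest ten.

7670

Coastal rows: 804, 809, 810, 811, 814
Weighted sum = 13550×1189 + 4900×1282 + 200×1211 + 12200×933 + 11150×401
  = 38488700
Sum of weights = 5016
Weighted mean = 38488700 / 5016 = 7673.1858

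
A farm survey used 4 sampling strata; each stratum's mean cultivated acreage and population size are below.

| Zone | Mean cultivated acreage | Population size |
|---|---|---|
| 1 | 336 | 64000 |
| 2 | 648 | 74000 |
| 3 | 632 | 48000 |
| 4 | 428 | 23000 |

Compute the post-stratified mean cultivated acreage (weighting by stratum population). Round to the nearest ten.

520

Σ Nₕ·x̄ₕ = 336×64000 + 648×74000 + 632×48000 + 428×23000
  = 109636000
Σ Nₕ = 64000 + 74000 + 48000 + 23000 = 209000
Overall mean = 109636000 / 209000 = 524.57416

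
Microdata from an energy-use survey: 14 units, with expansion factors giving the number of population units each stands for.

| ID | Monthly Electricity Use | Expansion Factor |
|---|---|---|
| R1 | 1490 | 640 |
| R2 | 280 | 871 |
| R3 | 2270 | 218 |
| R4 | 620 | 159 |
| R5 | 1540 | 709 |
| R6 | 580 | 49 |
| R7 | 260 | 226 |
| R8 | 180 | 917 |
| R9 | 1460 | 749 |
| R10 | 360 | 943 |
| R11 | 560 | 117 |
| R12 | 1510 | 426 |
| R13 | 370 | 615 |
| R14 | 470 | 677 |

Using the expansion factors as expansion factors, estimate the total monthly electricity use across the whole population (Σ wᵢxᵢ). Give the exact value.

Weighted total = 5822560

5822560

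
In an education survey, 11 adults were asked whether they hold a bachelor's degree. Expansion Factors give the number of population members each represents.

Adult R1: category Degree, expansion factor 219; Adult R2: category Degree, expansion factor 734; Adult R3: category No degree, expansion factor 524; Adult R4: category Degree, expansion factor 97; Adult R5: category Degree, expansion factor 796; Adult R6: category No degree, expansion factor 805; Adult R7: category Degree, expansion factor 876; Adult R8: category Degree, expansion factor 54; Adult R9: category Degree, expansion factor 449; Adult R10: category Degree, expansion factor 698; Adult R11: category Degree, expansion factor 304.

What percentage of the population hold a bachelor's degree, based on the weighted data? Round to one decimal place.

Sum of weights for 'Degree' = 219 + 734 + 97 + 796 + 876 + 54 + 449 + 698 + 304 = 4227
Total weight = 219 + 734 + 524 + 97 + 796 + 805 + 876 + 54 + 449 + 698 + 304 = 5556
Weighted proportion = 4227 / 5556 = 0.76079914 → 76.079914%

76.1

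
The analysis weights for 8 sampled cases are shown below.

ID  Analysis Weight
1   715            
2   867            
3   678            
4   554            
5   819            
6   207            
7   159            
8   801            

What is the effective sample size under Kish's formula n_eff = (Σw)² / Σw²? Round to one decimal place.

6.8

Σ wᵢ = 715 + 867 + 678 + 554 + 819 + 207 + 159 + 801 = 4800
Σ wᵢ² = 511225 + 751689 + 459684 + 306916 + 670761 + 42849 + 25281 + 641601 = 3410006
n_eff = 4800² / 3410006 = 23040000 / 3410006 = 6.7565864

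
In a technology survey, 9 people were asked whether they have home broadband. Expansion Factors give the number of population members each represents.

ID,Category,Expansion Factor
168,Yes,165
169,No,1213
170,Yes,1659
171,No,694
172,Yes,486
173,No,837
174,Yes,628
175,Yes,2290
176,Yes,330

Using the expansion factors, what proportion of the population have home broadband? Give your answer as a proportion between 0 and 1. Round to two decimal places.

0.67

Sum of weights for 'Yes' = 165 + 1659 + 486 + 628 + 2290 + 330 = 5558
Total weight = 165 + 1213 + 1659 + 694 + 486 + 837 + 628 + 2290 + 330 = 8302
Weighted proportion = 5558 / 8302 = 0.66947723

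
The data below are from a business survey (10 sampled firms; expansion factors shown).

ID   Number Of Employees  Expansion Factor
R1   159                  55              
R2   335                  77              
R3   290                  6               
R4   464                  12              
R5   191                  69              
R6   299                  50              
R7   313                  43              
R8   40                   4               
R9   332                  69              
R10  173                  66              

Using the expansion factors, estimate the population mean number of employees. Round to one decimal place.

Weighted sum = 159×55 + 335×77 + 290×6 + 464×12 + 191×69 + 299×50 + 313×43 + 40×4 + 332×69 + 173×66
  = 8745 + 25795 + 1740 + 5568 + 13179 + 14950 + 13459 + 160 + 22908 + 11418 = 117922
Sum of weights = 55 + 77 + 6 + 12 + 69 + 50 + 43 + 4 + 69 + 66 = 451
Weighted mean = 117922 / 451 = 261.46785

261.5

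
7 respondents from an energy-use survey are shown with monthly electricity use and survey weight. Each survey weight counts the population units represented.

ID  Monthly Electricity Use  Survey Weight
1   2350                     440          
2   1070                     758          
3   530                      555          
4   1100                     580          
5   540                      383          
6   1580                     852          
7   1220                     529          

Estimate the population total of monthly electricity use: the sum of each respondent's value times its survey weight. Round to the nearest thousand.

4976000

Weighted total = 2350×440 + 1070×758 + 530×555 + 1100×580 + 540×383 + 1580×852 + 1220×529
  = 4975570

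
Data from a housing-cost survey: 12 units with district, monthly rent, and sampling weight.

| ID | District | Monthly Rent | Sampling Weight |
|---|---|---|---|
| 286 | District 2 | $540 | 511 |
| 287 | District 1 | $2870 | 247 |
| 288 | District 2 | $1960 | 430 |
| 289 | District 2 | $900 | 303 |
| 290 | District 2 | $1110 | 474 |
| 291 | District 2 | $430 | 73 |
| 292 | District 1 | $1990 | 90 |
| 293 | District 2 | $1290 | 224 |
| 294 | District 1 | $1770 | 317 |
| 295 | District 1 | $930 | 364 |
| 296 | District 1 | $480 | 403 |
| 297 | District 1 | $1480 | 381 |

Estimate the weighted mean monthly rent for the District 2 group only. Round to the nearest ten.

District 2 rows: 286, 288, 289, 290, 291, 293
Weighted sum = 2237930
Sum of weights = 511 + 430 + 303 + 474 + 73 + 224 = 2015
Weighted mean = 2237930 / 2015 = 1110.6352

1110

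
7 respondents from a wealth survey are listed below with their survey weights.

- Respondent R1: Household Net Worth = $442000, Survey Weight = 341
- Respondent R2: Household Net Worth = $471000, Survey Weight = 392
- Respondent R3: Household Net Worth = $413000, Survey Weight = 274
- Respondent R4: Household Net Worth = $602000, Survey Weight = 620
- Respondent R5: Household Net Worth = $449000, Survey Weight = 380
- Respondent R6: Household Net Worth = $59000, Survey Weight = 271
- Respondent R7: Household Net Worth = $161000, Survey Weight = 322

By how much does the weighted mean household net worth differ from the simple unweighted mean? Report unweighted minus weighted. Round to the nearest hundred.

-36800

Unweighted sum = 442000 + 471000 + 413000 + 602000 + 449000 + 59000 + 161000 = 2597000
Unweighted mean = 2597000 / 7 = 371000
Weighted sum = 442000×341 + 471000×392 + 413000×274 + 602000×620 + 449000×380 + 59000×271 + 161000×322
  = 150722000 + 184632000 + 113162000 + 373240000 + 170620000 + 15989000 + 51842000 = 1060207000
Sum of weights = 2600
Weighted mean = 1060207000 / 2600 = 407771.92
Difference (unweighted minus weighted) = -36771.923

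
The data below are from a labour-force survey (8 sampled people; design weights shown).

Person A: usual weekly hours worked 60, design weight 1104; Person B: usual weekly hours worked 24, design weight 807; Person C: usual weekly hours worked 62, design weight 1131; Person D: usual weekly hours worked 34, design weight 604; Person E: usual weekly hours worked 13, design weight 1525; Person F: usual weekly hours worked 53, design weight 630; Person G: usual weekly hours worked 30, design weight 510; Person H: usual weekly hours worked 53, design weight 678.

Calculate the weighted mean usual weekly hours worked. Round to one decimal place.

Weighted sum = 60×1104 + 24×807 + 62×1131 + 34×604 + 13×1525 + 53×630 + 30×510 + 53×678
  = 280715
Sum of weights = 6989
Weighted mean = 280715 / 6989 = 40.16526

40.2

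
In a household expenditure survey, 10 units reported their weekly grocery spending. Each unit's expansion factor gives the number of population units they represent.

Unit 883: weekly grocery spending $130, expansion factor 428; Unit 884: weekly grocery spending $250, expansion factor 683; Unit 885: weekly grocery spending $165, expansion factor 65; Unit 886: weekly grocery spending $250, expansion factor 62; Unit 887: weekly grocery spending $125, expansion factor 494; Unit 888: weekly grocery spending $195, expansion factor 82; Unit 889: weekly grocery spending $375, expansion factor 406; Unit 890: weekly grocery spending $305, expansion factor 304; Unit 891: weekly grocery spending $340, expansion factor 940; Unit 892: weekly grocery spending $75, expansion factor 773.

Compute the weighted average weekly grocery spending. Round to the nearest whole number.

225

Weighted sum = 952900
Sum of weights = 428 + 683 + 65 + 62 + 494 + 82 + 406 + 304 + 940 + 773 = 4237
Weighted mean = 952900 / 4237 = 224.89969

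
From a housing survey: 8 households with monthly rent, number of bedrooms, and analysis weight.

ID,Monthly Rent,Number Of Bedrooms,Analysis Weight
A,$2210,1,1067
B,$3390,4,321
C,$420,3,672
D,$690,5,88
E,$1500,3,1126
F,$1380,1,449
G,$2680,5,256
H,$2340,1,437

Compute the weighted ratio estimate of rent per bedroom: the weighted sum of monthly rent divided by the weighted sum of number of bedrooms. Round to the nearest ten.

Σ wᵢ·y = 2210×1067 + 3390×321 + 420×672 + 690×88 + 1500×1126 + 1380×449 + 2680×256 + 2340×437
  = 7806500
Σ wᵢ·x = 1×1067 + 4×321 + 3×672 + 5×88 + 3×1126 + 1×449 + 5×256 + 1×437
  = 10351
Ratio = 7806500 / 10351 = 754.17834

750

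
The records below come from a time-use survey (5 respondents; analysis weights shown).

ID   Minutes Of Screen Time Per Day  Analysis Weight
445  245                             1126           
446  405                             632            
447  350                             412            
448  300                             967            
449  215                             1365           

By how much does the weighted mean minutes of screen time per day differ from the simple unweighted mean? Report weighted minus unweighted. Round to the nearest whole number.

Unweighted sum = 245 + 405 + 350 + 300 + 215 = 1515
Unweighted mean = 1515 / 5 = 303
Weighted sum = 245×1126 + 405×632 + 350×412 + 300×967 + 215×1365
  = 1259605
Sum of weights = 1126 + 632 + 412 + 967 + 1365 = 4502
Weighted mean = 1259605 / 4502 = 279.78787
Difference (weighted minus unweighted) = -23.212128

-23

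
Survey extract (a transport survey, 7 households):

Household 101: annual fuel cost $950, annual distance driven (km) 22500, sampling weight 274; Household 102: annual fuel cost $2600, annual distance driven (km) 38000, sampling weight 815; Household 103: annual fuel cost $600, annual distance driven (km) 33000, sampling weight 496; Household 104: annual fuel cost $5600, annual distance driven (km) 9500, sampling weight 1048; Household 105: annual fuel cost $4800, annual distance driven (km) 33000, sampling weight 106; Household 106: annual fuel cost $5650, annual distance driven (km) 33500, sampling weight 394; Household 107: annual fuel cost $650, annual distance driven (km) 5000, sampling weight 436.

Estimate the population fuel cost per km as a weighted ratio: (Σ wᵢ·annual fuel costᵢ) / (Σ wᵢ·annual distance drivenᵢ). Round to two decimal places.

Σ wᵢ·y = 950×274 + 2600×815 + 600×496 + 5600×1048 + 4800×106 + 5650×394 + 650×436
  = 260300 + 2119000 + 297600 + 5868800 + 508800 + 2226100 + 283400 = 11564000
Σ wᵢ·x = 22500×274 + 38000×815 + 33000×496 + 9500×1048 + 33000×106 + 33500×394 + 5000×436
  = 6165000 + 30970000 + 16368000 + 9956000 + 3498000 + 13199000 + 2180000 = 82336000
Ratio = 11564000 / 82336000 = 0.14044889

0.14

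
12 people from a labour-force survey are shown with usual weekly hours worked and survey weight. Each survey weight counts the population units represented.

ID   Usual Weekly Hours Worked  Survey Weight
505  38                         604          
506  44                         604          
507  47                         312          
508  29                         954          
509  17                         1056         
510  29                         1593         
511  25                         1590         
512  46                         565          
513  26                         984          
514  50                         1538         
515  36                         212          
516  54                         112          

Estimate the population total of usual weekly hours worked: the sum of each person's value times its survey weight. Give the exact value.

Weighted total = 38×604 + 44×604 + 47×312 + 29×954 + 17×1056 + 29×1593 + 25×1590 + 46×565 + 26×984 + 50×1538 + 36×212 + 54×112
  = 337911

337911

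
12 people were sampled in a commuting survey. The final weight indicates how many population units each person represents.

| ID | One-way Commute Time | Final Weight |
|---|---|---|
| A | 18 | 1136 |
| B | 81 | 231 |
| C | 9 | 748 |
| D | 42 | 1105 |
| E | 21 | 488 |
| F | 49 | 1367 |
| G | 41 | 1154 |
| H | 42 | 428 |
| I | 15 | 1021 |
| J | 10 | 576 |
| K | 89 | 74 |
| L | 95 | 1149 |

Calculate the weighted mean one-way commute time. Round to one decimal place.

39.2

Weighted sum = 18×1136 + 81×231 + 9×748 + 42×1105 + 21×488 + 49×1367 + 41×1154 + 42×428 + 15×1021 + 10×576 + 89×74 + 95×1149
  = 371638
Sum of weights = 9477
Weighted mean = 371638 / 9477 = 39.21473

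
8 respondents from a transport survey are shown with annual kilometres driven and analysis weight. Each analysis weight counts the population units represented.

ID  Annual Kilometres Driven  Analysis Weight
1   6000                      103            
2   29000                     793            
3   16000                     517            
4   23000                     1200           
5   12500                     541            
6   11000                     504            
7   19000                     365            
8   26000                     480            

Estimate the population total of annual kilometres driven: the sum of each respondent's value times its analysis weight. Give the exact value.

91208500

Weighted total = 6000×103 + 29000×793 + 16000×517 + 23000×1200 + 12500×541 + 11000×504 + 19000×365 + 26000×480
  = 618000 + 22997000 + 8272000 + 27600000 + 6762500 + 5544000 + 6935000 + 12480000 = 91208500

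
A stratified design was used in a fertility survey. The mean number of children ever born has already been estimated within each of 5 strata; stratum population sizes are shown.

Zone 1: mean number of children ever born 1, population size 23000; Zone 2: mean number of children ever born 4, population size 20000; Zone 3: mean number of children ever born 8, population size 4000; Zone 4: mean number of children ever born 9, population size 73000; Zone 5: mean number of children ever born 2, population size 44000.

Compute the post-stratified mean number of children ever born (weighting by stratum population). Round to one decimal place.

Σ Nₕ·x̄ₕ = 1×23000 + 4×20000 + 8×4000 + 9×73000 + 2×44000
  = 23000 + 80000 + 32000 + 657000 + 88000 = 880000
Σ Nₕ = 23000 + 20000 + 4000 + 73000 + 44000 = 164000
Overall mean = 880000 / 164000 = 5.3658537

5.4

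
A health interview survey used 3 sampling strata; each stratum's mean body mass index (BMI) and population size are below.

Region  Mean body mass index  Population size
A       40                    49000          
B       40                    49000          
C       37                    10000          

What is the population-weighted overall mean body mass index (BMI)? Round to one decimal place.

39.7

Σ Nₕ·x̄ₕ = 40×49000 + 40×49000 + 37×10000
  = 1960000 + 1960000 + 370000 = 4290000
Σ Nₕ = 108000
Overall mean = 4290000 / 108000 = 39.722222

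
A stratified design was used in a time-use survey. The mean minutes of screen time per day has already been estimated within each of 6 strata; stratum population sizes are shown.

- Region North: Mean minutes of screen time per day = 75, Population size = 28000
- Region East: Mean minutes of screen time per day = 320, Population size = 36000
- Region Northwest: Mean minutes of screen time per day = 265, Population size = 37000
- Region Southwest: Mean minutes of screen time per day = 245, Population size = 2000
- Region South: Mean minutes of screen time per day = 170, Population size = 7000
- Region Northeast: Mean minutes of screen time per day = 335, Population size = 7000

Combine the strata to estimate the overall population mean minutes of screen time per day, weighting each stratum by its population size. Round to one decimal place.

Σ Nₕ·x̄ₕ = 75×28000 + 320×36000 + 265×37000 + 245×2000 + 170×7000 + 335×7000
  = 27450000
Σ Nₕ = 28000 + 36000 + 37000 + 2000 + 7000 + 7000 = 117000
Overall mean = 27450000 / 117000 = 234.61538

234.6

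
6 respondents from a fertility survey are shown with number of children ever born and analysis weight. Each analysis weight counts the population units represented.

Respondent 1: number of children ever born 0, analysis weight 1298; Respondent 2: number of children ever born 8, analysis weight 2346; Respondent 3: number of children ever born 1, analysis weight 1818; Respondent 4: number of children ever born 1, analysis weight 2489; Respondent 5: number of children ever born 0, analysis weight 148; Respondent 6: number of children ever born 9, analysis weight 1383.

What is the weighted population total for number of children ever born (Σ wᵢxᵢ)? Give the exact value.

Weighted total = 0×1298 + 8×2346 + 1×1818 + 1×2489 + 0×148 + 9×1383
  = 35522

35522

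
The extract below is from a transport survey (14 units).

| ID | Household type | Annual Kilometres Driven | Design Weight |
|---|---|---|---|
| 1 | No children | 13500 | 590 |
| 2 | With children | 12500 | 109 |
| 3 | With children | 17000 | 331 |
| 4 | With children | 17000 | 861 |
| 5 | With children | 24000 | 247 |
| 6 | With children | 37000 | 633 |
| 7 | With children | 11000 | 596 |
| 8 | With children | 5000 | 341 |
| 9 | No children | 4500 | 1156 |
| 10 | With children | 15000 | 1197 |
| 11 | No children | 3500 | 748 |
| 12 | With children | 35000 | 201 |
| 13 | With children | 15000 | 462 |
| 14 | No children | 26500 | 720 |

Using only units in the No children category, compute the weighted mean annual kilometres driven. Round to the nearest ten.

10850

No children rows: 1, 9, 11, 14
Weighted sum = 13500×590 + 4500×1156 + 3500×748 + 26500×720
  = 34865000
Sum of weights = 3214
Weighted mean = 34865000 / 3214 = 10847.853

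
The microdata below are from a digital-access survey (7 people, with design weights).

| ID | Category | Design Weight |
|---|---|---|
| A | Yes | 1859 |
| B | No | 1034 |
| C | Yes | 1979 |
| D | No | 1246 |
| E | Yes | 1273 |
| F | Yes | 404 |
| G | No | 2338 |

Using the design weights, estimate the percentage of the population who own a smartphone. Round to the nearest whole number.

Sum of weights for 'Yes' = 1859 + 1979 + 1273 + 404 = 5515
Total weight = 1859 + 1034 + 1979 + 1246 + 1273 + 404 + 2338 = 10133
Weighted proportion = 5515 / 10133 = 0.54426132 → 54.426132%

54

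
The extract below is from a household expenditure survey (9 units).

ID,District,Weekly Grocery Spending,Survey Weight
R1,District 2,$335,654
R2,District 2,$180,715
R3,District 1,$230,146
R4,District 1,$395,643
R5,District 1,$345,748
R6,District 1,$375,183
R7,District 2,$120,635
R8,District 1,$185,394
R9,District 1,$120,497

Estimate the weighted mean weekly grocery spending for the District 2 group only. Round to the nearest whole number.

212

District 2 rows: R1, R2, R7
Weighted sum = 335×654 + 180×715 + 120×635
  = 219090 + 128700 + 76200 = 423990
Sum of weights = 654 + 715 + 635 = 2004
Weighted mean = 423990 / 2004 = 211.57186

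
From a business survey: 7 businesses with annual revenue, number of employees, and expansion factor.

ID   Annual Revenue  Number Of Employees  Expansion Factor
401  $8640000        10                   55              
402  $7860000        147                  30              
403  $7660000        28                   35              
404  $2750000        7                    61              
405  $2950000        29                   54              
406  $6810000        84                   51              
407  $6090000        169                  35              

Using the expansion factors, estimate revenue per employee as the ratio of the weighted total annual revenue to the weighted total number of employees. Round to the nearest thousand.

103000

Σ wᵢ·y = 8640000×55 + 7860000×30 + 7660000×35 + 2750000×61 + 2950000×54 + 6810000×51 + 6090000×35
  = 475200000 + 235800000 + 268100000 + 167750000 + 159300000 + 347310000 + 213150000 = 1866610000
Σ wᵢ·x = 10×55 + 147×30 + 28×35 + 7×61 + 29×54 + 84×51 + 169×35
  = 550 + 4410 + 980 + 427 + 1566 + 4284 + 5915 = 18132
Ratio = 1866610000 / 18132 = 102945.62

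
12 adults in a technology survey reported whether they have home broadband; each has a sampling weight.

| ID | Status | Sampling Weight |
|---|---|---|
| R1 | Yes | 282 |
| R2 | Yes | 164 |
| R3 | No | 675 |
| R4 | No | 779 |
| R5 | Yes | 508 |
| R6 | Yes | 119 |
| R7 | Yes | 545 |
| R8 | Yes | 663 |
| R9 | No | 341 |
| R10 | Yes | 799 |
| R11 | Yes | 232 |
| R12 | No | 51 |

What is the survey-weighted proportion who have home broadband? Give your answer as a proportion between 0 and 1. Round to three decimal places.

Sum of weights for 'Yes' = 282 + 164 + 508 + 119 + 545 + 663 + 799 + 232 = 3312
Total weight = 282 + 164 + 675 + 779 + 508 + 119 + 545 + 663 + 341 + 799 + 232 + 51 = 5158
Weighted proportion = 3312 / 5158 = 0.64210934

0.642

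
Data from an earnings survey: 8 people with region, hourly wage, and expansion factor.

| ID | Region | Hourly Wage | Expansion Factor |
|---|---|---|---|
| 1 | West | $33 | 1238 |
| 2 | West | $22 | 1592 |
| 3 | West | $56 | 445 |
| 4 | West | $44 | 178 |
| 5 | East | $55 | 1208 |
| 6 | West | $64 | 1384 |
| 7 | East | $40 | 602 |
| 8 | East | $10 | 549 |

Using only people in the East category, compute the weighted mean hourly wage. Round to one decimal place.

East rows: 5, 7, 8
Weighted sum = 96010
Sum of weights = 1208 + 602 + 549 = 2359
Weighted mean = 96010 / 2359 = 40.699449

40.7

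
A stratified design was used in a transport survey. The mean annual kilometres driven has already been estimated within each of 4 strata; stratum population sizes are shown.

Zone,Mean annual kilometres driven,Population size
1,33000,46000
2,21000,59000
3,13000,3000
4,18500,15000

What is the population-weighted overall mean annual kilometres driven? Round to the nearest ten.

Σ Nₕ·x̄ₕ = 3073500000
Σ Nₕ = 46000 + 59000 + 3000 + 15000 = 123000
Overall mean = 3073500000 / 123000 = 24987.805

24990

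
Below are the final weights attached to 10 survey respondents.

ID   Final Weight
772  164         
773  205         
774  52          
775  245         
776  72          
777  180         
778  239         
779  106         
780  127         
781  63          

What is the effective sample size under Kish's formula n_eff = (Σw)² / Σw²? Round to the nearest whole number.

Σ wᵢ = 164 + 205 + 52 + 245 + 72 + 180 + 239 + 106 + 127 + 63 = 1453
Σ wᵢ² = 26896 + 42025 + 2704 + 60025 + 5184 + 32400 + 57121 + 11236 + 16129 + 3969 = 257689
n_eff = 1453² / 257689 = 2111209 / 257689 = 8.1928565

8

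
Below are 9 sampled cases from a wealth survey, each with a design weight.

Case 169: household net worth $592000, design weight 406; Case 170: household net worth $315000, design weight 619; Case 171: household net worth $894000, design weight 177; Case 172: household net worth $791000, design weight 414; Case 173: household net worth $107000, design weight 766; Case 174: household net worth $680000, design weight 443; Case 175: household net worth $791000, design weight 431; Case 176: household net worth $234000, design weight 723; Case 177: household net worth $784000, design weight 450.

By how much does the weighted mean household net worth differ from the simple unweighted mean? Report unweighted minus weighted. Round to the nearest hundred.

Unweighted sum = 5188000
Unweighted mean = 5188000 / 9 = 576444.44
Weighted sum = 592000×406 + 315000×619 + 894000×177 + 791000×414 + 107000×766 + 680000×443 + 791000×431 + 234000×723 + 784000×450
  = 2167154000
Sum of weights = 4429
Weighted mean = 2167154000 / 4429 = 489310
Difference (unweighted minus weighted) = 87134.442

87100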